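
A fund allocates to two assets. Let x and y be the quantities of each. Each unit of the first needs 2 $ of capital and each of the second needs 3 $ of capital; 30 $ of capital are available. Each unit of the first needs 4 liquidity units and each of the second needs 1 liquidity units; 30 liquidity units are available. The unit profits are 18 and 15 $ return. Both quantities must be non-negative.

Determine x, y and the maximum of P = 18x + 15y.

Vertices and P = 18x + 15y:
  (0, 0) → P = 0
  (0, 10) → P = 150
  (15/2, 0) → P = 135
  (6, 6) → P = 198

The optimum lies where 2x + 3y = 30 and 4x + y = 30.
Solving simultaneously gives x = 6, y = 6.

x = 6, y = 6, maximum P = 198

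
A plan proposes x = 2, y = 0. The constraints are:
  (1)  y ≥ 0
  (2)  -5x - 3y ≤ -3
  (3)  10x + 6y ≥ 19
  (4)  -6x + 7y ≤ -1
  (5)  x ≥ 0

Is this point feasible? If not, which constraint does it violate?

(1): 0 ≥ 0 ✓
(2): -10 ≤ -3 ✓
(3): 20 ≥ 19 ✓
(4): -12 ≤ -1 ✓
(5): 2 ≥ 0 ✓

feasible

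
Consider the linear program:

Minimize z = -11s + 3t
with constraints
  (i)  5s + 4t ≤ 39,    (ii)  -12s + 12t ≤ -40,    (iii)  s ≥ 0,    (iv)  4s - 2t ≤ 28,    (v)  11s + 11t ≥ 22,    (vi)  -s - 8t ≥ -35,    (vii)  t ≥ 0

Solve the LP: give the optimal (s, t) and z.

s = 95/13, t = 8/13, minimum z = -1021/13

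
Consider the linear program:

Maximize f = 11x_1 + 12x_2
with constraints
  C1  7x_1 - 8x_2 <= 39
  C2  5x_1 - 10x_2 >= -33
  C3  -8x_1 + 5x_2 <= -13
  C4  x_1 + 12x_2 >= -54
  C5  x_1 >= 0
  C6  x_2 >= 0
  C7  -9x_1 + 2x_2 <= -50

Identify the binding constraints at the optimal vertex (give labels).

C1 and C2

Extreme points and f = 11x_1 + 12x_2:
  (109/5, 71/5) → f = 2051/5
  (39/7, 0) → f = 429/7
  (283/40, 547/80) → f = 1279/8
  (50/9, 0) → f = 550/9

The maximum is at (109/5, 71/5). Substituting into each constraint, equality holds for C1 and C2; the remaining constraints have slack.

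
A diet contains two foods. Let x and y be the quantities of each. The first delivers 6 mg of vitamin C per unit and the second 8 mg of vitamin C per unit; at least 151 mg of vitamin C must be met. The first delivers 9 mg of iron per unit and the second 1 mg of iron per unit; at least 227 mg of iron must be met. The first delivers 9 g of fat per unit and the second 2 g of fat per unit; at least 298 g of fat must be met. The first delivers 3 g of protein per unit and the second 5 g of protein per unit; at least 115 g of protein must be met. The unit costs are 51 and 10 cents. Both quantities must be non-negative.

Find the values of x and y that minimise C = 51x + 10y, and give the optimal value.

x = 52/3, y = 71, minimum C = 1594

Vertices and C = 51x + 10y:
  (0, 227) → C = 2270
  (115/3, 0) → C = 1955
  (52/3, 71) → C = 1594
  (420/13, 47/13) → C = 21890/13
The feasible region is unbounded (it extends along (0, 1), (1, 0)), but C strictly increases along every unbounded feasible direction, so there is no improving ray and the minimum is attained at a vertex.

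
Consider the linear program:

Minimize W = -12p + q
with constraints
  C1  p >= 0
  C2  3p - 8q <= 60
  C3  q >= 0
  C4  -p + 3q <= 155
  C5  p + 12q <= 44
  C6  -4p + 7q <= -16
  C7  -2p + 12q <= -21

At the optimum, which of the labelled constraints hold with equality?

C2 and C5

Vertices and W = -12p + q:
  (20, 0) → W = -240
  (268/11, 18/11) → W = -3198/11
  (21/2, 0) → W = -126
  (65/3, 67/36) → W = -9293/36

The minimum is at (268/11, 18/11). Substituting into each constraint, equality holds for C2 and C5; the remaining constraints have slack.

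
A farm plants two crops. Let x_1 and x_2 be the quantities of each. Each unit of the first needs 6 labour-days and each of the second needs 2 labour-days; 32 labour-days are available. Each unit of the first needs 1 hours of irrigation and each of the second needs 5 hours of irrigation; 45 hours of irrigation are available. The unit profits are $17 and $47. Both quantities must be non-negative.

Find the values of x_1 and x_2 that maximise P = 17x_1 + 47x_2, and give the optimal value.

x_1 = 5/2, x_2 = 17/2, maximum P = 442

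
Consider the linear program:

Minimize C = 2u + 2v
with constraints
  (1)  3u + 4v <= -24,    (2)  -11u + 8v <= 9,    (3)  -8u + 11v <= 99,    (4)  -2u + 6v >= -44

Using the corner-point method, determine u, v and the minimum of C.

u = -203/25, v = -251/25, minimum C = -908/25

The optimum lies where -11u + 8v = 9 and -2u + 6v = -44.
Solving simultaneously gives u = -203/25, v = -251/25.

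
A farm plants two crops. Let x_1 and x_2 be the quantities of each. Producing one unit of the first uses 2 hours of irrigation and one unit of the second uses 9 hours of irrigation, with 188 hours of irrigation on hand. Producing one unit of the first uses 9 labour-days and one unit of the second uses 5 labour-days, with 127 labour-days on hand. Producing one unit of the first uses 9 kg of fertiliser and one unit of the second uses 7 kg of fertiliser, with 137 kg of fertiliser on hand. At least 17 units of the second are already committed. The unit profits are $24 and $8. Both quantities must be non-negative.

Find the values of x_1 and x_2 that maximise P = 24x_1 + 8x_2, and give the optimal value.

Feasible corners and P = 24x_1 + 8x_2:
  (0, 137/7) → P = 1096/7
  (0, 17) → P = 136
  (2, 17) → P = 184

x_1 = 2, x_2 = 17, maximum P = 184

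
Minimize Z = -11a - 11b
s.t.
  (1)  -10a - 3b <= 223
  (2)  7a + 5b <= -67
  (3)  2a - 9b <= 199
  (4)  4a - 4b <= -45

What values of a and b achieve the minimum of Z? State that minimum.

Vertices and Z = -11a - 11b:
  (-914/29, 891/29) → Z = 253/29
  (-79/4, -17/2) → Z = 1243/4
  (-493/48, 47/48) → Z = 2453/24

a = -914/29, b = 891/29, minimum Z = 253/29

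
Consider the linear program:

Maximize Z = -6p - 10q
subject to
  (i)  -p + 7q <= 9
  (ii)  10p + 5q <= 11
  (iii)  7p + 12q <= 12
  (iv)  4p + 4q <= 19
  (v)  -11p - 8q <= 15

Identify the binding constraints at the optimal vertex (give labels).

(ii) and (v)

Vertices and Z = -6p - 10q:
  (-24/61, 75/61) → Z = -606/61
  (-177/85, 84/85) → Z = 222/85
  (72/85, 43/85) → Z = -862/85
  (163/25, -271/25) → Z = 1732/25

The maximum is at (163/25, -271/25). Substituting into each constraint, equality holds for (ii) and (v); the remaining constraints have slack.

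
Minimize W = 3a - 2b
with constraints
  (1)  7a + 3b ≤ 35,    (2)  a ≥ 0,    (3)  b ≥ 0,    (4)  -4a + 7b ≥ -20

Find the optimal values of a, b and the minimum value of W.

a = 0, b = 35/3, minimum W = -70/3

Extreme points and W = 3a - 2b:
  (0, 35/3) → W = -70/3
  (5, 0) → W = 15
  (0, 0) → W = 0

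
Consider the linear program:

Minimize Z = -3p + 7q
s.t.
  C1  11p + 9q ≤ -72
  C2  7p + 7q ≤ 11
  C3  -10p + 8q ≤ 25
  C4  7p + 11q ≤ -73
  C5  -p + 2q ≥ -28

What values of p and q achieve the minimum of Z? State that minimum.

p = -137/6, q = -305/12, minimum Z = -1313/12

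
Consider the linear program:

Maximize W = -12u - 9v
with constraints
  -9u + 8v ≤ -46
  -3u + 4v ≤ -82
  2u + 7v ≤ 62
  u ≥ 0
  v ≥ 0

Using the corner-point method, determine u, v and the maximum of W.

Vertices and W = -12u - 9v:
  (822/29, 22/29) → W = -10062/29
  (82/3, 0) → W = -328
  (31, 0) → W = -372

u = 82/3, v = 0, maximum W = -328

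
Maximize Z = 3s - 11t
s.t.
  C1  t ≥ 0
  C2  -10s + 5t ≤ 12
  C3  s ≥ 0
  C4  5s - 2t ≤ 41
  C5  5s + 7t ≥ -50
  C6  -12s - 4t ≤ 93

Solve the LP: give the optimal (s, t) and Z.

Corner points and Z = 3s - 11t:
  (0, 0) → Z = 0
  (41/5, 0) → Z = 123/5
  (0, 12/5) → Z = -132/5
  (229/5, 94) → Z = -4483/5

The optimum lies where t = 0 and 5s - 2t = 41.
Solving simultaneously gives s = 41/5, t = 0.

s = 41/5, t = 0, maximum Z = 123/5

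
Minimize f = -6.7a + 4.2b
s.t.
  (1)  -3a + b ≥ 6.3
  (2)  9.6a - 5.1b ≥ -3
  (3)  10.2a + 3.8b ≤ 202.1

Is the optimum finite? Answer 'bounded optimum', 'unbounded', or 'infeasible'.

unbounded

From the feasible point (-971/190, -858/95), moving in the direction (-1, -3) keeps every constraint satisfied while f decreases without bound.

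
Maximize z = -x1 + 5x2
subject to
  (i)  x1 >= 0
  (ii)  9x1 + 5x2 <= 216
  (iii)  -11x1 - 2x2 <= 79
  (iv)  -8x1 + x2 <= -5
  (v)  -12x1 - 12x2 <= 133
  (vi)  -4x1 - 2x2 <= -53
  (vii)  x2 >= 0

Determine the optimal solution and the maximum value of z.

x1 = 241/49, x2 = 1683/49, maximum z = 8174/49

Extreme points and z = -x1 + 5x2:
  (241/49, 1683/49) → z = 8174/49
  (24, 0) → z = -24
  (63/20, 101/5) → z = 1957/20
  (53/4, 0) → z = -53/4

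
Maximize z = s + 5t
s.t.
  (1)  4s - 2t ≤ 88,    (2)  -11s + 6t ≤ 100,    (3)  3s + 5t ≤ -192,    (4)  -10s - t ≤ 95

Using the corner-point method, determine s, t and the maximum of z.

s = -283/47, t = -1635/47, maximum z = -8458/47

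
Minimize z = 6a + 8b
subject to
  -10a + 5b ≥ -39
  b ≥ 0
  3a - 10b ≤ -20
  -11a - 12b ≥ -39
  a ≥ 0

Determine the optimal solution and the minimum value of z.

a = 0, b = 2, minimum z = 16

Feasible corners and z = 6a + 8b:
  (75/73, 337/146) → z = 1798/73
  (0, 2) → z = 16
  (0, 13/4) → z = 26

The optimum lies where 3a - 10b = -20 and a = 0.
Solving simultaneously gives a = 0, b = 2.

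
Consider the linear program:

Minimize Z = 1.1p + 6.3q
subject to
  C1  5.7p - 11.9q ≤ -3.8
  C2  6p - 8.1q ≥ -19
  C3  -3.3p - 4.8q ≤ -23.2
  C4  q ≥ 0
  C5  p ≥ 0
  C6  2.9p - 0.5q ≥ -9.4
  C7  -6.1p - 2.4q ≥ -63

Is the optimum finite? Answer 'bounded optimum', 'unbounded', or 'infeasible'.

Feasible corners and Z = 1.1p + 6.3q:
  (25784/6663, 4826/2221) → Z = 597869/33315
  (74058/8627, 38228/8627) → Z = 1611501/43135
  (3224/1851, 6730/1851) → Z = 229727/9255
  (15490/2127, 49390/6381) → Z = 120758/2127
The feasible region has finitely many vertices and no improving ray; the minimum is 597869/33315 at (25784/6663, 4826/2221).

bounded optimum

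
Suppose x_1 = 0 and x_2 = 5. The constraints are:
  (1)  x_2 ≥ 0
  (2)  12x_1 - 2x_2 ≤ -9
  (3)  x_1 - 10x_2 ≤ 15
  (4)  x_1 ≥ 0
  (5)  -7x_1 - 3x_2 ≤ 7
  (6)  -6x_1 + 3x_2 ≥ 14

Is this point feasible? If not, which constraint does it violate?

feasible

(1): 5 ≥ 0 ✓
(2): -10 ≤ -9 ✓
(3): -50 ≤ 15 ✓
(4): 0 ≥ 0 ✓
(5): -15 ≤ 7 ✓
(6): 15 ≥ 14 ✓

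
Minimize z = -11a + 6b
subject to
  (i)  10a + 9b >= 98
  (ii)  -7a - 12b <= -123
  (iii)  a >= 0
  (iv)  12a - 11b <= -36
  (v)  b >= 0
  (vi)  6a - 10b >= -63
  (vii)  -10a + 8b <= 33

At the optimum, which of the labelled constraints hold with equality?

(iv) and (vi)

Extreme points and z = -11a + 6b:
  (921/221, 1728/221) → z = 237/221
  (147/44, 1461/176) → z = 1149/88
  (37/6, 10) → z = -47/6
  (87/26, 108/13) → z = 339/26

The minimum is at (37/6, 10). Substituting into each constraint, equality holds for (iv) and (vi); the remaining constraints have slack.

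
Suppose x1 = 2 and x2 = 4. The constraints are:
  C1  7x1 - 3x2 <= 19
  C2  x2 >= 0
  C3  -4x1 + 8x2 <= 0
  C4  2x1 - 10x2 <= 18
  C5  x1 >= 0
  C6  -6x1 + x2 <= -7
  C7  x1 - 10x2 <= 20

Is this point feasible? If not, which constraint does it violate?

not feasible — violates C3

Constraint C3: -4x1 + 8x2 = 24, which is not ≤ 0. All other constraints are satisfied.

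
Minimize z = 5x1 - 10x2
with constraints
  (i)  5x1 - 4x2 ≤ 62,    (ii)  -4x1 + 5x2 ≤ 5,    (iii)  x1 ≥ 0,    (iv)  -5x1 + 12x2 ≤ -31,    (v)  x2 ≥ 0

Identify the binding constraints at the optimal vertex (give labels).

Corner points and z = 5x1 - 10x2:
  (31/2, 31/8) → z = 155/4
  (62/5, 0) → z = 62
  (31/5, 0) → z = 31

The minimum is at (31/5, 0). Substituting into each constraint, equality holds for (iv) and (v); the remaining constraints have slack.

(iv) and (v)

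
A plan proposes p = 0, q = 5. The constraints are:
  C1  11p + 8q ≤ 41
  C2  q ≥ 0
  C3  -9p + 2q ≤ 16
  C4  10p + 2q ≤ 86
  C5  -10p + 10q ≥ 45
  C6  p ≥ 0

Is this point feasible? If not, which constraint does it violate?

feasible

C1: 40 ≤ 41 ✓
C2: 5 ≥ 0 ✓
C3: 10 ≤ 16 ✓
C4: 10 ≤ 86 ✓
C5: 50 ≥ 45 ✓
C6: 0 ≥ 0 ✓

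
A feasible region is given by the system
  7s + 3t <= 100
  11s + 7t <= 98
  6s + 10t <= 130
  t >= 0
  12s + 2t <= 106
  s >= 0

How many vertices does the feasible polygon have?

Intersecting each pair of boundary lines and keeping only the points that satisfy every inequality leaves:
  (35/34, 421/34)
  (273/31, 5/31)
  (0, 13)
  (53/6, 0)
  (0, 0)

5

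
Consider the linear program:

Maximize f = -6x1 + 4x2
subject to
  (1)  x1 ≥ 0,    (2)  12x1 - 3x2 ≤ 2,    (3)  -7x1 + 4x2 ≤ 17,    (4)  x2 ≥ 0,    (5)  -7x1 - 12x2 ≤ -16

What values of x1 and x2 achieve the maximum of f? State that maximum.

Vertices and f = -6x1 + 4x2:
  (0, 17/4) → f = 17
  (0, 4/3) → f = 16/3
  (59/27, 218/27) → f = 518/27
  (24/55, 178/165) → f = 56/33

x1 = 59/27, x2 = 218/27, maximum f = 518/27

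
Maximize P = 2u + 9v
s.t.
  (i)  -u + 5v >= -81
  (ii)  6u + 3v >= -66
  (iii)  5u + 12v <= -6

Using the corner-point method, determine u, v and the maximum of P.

u = -258/19, v = 98/19, maximum P = 366/19

Corner points and P = 2u + 9v:
  (-29/11, -184/11) → P = -1714/11
  (942/37, -411/37) → P = -1815/37
  (-258/19, 98/19) → P = 366/19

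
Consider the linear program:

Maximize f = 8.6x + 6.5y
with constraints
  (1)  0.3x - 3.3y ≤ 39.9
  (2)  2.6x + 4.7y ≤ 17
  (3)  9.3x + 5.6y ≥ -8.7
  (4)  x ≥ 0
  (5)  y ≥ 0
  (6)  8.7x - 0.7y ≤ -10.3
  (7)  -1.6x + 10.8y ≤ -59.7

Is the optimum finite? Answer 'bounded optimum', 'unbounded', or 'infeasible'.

infeasible

The boundaries 8.7x - 0.7y = -10.3 and -1.6x + 10.8y = -59.7 meet at (-15303/9284, -53587/9284), but that point violates 9.3x + 5.6y ≥ -8.7. Every candidate vertex is excluded by some other constraint, so the feasible region is empty.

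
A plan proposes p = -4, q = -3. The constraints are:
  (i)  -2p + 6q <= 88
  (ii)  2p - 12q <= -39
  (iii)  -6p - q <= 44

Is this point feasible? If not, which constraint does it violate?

not feasible — violates (ii)

Constraint (ii): 2p - 12q = 28, which is not ≤ -39. All other constraints are satisfied.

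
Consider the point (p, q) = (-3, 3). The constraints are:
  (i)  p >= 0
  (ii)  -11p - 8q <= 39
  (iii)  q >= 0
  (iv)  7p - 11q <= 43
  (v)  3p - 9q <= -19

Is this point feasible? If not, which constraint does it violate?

not feasible — violates (i)

Constraint (i): p = -3, which is not ≥ 0. All other constraints are satisfied.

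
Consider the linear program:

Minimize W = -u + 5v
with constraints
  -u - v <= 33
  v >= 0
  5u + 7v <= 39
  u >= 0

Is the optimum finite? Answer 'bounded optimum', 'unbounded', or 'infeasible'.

Extreme points and W = -u + 5v:
  (39/5, 0) → W = -39/5
  (0, 0) → W = 0
  (0, 39/7) → W = 195/7
The feasible region has finitely many vertices and no improving ray; the minimum is -39/5 at (39/5, 0).

bounded optimum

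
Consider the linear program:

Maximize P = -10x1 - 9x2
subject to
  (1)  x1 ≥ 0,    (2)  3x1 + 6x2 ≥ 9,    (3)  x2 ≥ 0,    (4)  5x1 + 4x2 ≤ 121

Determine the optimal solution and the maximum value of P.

x1 = 0, x2 = 3/2, maximum P = -27/2

Feasible corners and P = -10x1 - 9x2:
  (0, 3/2) → P = -27/2
  (0, 121/4) → P = -1089/4
  (3, 0) → P = -30
  (121/5, 0) → P = -242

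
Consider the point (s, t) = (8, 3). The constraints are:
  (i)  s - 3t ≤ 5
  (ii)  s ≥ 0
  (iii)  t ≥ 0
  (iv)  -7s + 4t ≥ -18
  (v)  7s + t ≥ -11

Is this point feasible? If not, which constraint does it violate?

Constraint (iv): -7s + 4t = -44, which is not ≥ -18. All other constraints are satisfied.

not feasible — violates (iv)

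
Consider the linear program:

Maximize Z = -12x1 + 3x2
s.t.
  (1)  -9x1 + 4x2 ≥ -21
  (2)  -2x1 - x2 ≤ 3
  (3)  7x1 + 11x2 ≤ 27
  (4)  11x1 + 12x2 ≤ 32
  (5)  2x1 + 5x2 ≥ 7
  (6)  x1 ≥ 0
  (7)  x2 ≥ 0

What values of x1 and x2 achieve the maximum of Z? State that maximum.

Corner points and Z = -12x1 + 3x2:
  (28/37, 73/37) → Z = -117/37
  (0, 27/11) → Z = 81/11
  (76/31, 13/31) → Z = -873/31
  (0, 7/5) → Z = 21/5

The binding constraints are 7x1 + 11x2 = 27 and x1 = 0.
Solving simultaneously gives x1 = 0, x2 = 27/11.

x1 = 0, x2 = 27/11, maximum Z = 81/11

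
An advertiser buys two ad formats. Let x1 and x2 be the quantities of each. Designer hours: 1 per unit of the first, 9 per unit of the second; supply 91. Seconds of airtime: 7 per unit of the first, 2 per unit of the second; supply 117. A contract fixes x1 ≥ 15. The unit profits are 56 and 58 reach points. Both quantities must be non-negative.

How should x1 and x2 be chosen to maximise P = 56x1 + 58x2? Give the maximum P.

Corner points and P = 56x1 + 58x2:
  (117/7, 0) → P = 936
  (15, 0) → P = 840
  (15, 6) → P = 1188

At the optimal vertex, 7x1 + 2x2 = 117 and x1 = 15.
Solving simultaneously gives x1 = 15, x2 = 6.

x1 = 15, x2 = 6, maximum P = 1188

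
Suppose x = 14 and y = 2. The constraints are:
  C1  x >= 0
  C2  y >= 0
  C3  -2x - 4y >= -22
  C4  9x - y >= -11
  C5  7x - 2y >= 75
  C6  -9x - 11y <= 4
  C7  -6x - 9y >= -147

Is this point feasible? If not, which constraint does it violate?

not feasible — violates C3

Constraint C3: -2x - 4y = -36, which is not ≥ -22. All other constraints are satisfied.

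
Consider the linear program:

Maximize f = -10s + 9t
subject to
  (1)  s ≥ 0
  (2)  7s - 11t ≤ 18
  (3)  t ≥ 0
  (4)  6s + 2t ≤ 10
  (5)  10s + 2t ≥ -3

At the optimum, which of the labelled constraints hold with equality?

(1) and (4)

Corner points and f = -10s + 9t:
  (0, 0) → f = 0
  (0, 5) → f = 45
  (5/3, 0) → f = -50/3

The maximum is at (0, 5). Substituting into each constraint, equality holds for (1) and (4); the remaining constraints have slack.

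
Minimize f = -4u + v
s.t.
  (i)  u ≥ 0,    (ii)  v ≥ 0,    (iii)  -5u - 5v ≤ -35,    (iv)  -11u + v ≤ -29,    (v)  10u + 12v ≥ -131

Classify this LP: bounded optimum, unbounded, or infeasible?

From the feasible point (7, 0), moving in the direction (1, 0) keeps every constraint satisfied while f decreases without bound.

unbounded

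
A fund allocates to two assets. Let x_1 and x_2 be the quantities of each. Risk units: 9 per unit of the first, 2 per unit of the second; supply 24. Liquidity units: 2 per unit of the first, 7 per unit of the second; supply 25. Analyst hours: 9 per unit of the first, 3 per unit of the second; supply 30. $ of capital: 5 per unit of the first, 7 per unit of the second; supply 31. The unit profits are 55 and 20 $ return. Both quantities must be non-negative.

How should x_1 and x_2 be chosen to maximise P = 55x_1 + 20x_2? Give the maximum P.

Feasible corners and P = 55x_1 + 20x_2:
  (0, 0) → P = 0
  (0, 25/7) → P = 500/7
  (8/3, 0) → P = 440/3
  (2, 3) → P = 170

The optimum lies where 9x_1 + 2x_2 = 24 and 2x_1 + 7x_2 = 25.
Solving simultaneously gives x_1 = 2, x_2 = 3.

x_1 = 2, x_2 = 3, maximum P = 170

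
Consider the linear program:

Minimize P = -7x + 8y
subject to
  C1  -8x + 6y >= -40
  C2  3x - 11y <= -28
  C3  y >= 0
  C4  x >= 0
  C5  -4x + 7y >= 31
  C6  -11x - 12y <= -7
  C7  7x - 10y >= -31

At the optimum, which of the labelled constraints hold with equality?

C1 and C5

Corner points and P = -7x + 8y:
  (233/16, 51/4) → P = 1/16
  (293/19, 264/19) → P = 61/19
  (31/3, 31/3) → P = 31/3

The minimum is at (233/16, 51/4). Substituting into each constraint, equality holds for C1 and C5; the remaining constraints have slack.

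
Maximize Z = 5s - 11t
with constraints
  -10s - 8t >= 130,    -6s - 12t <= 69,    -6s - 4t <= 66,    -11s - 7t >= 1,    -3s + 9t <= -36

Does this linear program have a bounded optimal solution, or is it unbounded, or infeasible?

The boundaries -10s - 8t = 130 and -6s - 4t = 66 meet at (-1, -15), but that point violates -6s - 12t ≤ 69. Every candidate vertex is excluded by some other constraint, so the feasible region is empty.

infeasible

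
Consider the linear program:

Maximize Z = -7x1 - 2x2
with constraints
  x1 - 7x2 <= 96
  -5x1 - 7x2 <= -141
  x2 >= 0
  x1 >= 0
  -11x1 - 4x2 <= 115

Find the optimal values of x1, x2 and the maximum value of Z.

Feasible corners and Z = -7x1 - 2x2:
  (96, 0) → Z = -672
  (141/5, 0) → Z = -987/5
  (0, 141/7) → Z = -282/7
The feasible region is unbounded (it extends along (0, 1), (7, 1)), but Z strictly decreases along every unbounded feasible direction, so there is no improving ray and the maximum is attained at a vertex.

The optimum lies where -5x1 - 7x2 = -141 and x1 = 0.
Solving simultaneously gives x1 = 0, x2 = 141/7.

x1 = 0, x2 = 141/7, maximum Z = -282/7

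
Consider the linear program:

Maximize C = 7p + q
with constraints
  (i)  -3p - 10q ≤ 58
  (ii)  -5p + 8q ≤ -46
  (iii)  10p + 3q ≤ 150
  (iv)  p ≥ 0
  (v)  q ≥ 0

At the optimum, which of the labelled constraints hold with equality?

Vertices and C = 7p + q:
  (1338/95, 58/19) → C = 9656/95
  (46/5, 0) → C = 322/5
  (15, 0) → C = 105

The maximum is at (15, 0). Substituting into each constraint, equality holds for (iii) and (v); the remaining constraints have slack.

(iii) and (v)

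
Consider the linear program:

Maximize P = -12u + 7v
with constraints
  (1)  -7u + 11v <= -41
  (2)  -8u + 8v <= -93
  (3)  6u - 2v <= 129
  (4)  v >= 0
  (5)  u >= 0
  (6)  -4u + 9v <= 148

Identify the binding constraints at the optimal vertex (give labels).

Vertices and P = -12u + 7v:
  (695/32, 323/32) → P = -6079/32
  (1337/52, 657/52) → P = -11445/52
  (93/8, 0) → P = -279/2
  (43/2, 0) → P = -258

The maximum is at (93/8, 0). Substituting into each constraint, equality holds for (2) and (4); the remaining constraints have slack.

(2) and (4)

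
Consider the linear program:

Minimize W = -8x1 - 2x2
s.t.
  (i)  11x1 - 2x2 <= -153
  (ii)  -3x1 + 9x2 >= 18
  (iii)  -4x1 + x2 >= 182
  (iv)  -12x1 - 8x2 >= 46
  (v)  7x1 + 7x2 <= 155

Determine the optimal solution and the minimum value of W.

x1 = -751/22, x2 = 500/11, minimum W = 2004/11

Feasible corners and W = -8x1 - 2x2:
  (-540/11, -158/11) → W = 4636/11
  (-751/22, 500/11) → W = 2004/11
  (-781/14, 1091/14) → W = 2033/7
The feasible region is unbounded (it extends along (-3, -1), (-1, 1)), but W strictly increases along every unbounded feasible direction, so there is no improving ray and the minimum is attained at a vertex.

The optimum lies where -4x1 + x2 = 182 and -12x1 - 8x2 = 46.
Solving simultaneously gives x1 = -751/22, x2 = 500/11.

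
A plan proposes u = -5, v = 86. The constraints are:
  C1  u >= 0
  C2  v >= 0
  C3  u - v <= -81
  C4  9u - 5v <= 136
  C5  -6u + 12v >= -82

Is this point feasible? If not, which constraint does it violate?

Constraint C1: u = -5, which is not ≥ 0. All other constraints are satisfied.

not feasible — violates C1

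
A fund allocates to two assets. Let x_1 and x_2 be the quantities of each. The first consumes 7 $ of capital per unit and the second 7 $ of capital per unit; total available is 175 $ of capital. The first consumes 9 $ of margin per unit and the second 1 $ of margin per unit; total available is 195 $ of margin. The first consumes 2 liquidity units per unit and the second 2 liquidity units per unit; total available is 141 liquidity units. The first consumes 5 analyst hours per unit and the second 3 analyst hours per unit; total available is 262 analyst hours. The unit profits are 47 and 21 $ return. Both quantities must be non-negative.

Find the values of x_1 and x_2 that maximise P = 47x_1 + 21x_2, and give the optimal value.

x_1 = 85/4, x_2 = 15/4, maximum P = 2155/2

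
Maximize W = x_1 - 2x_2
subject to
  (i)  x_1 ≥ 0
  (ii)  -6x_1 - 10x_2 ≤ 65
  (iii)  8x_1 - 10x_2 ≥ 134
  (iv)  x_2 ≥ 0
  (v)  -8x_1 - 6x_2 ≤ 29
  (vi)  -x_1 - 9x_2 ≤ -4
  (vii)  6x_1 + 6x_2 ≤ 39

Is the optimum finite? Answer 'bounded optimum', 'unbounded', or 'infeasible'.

infeasible

The boundaries x_1 = 0 and -x_1 - 9x_2 = -4 meet at (0, 4/9), but that point violates 8x_1 - 10x_2 ≥ 134. Every candidate vertex is excluded by some other constraint, so the feasible region is empty.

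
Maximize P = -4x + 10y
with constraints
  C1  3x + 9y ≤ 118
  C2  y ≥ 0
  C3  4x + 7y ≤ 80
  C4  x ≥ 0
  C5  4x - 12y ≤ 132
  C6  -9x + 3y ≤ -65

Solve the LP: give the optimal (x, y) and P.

x = 139/15, y = 92/15, maximum P = 364/15

Vertices and P = -4x + 10y:
  (20, 0) → P = -80
  (65/9, 0) → P = -260/9
  (139/15, 92/15) → P = 364/15

At the optimal vertex, 4x + 7y = 80 and -9x + 3y = -65.
Solving simultaneously gives x = 139/15, y = 92/15.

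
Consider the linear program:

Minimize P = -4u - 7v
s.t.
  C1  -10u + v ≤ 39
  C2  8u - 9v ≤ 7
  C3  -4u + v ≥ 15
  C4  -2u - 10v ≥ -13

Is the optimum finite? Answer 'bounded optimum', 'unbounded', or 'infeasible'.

Feasible corners and P = -4u - 7v:
  (-4, -1) → P = 23
  (-377/102, 104/51) → P = 26/51
  (-137/42, 41/21) → P = -13/21
The feasible region has finitely many vertices and no improving ray; the minimum is -13/21 at (-137/42, 41/21).

bounded optimum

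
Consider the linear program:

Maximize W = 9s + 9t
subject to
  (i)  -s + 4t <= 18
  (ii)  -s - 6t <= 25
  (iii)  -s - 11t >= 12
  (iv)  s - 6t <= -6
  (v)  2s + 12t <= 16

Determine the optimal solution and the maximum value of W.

s = -138/17, t = -6/17, maximum W = -1296/17

Feasible corners and W = 9s + 9t:
  (-104/5, -7/10) → W = -387/2
  (-82/5, 2/5) → W = -144
  (-31/2, -19/12) → W = -615/4
  (-138/17, -6/17) → W = -1296/17

The binding constraints are -s - 11t = 12 and s - 6t = -6.
Solving simultaneously gives s = -138/17, t = -6/17.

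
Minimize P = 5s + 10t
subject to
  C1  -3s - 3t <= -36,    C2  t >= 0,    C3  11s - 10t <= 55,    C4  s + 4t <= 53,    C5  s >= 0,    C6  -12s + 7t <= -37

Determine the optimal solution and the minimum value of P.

s = 25/3, t = 11/3, minimum P = 235/3

Extreme points and P = 5s + 10t:
  (25/3, 11/3) → P = 235/3
  (121/19, 107/19) → P = 1675/19
  (125/9, 88/9) → P = 1505/9
  (519/55, 599/55) → P = 1717/11

The optimum lies where -3s - 3t = -36 and 11s - 10t = 55.
Solving simultaneously gives s = 25/3, t = 11/3.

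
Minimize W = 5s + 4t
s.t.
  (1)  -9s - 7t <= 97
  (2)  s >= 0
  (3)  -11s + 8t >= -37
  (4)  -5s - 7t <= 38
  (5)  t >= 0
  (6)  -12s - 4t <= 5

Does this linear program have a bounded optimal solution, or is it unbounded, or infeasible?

Feasible corners and W = 5s + 4t:
  (0, 0) → W = 0
  (37/11, 0) → W = 185/11
The feasible region has finitely many vertices and no improving ray; the minimum is 0 at (0, 0).

bounded optimum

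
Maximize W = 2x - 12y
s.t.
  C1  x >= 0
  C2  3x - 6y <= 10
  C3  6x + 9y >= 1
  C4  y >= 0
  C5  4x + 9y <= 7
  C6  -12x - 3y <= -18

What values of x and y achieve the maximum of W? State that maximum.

Extreme points and W = 2x - 12y:
  (7/4, 0) → W = 7/2
  (3/2, 0) → W = 3
  (47/32, 1/8) → W = 23/16

x = 7/4, y = 0, maximum W = 7/2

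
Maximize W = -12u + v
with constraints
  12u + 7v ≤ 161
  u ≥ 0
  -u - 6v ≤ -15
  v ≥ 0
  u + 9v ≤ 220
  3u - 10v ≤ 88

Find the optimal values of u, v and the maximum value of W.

u = 0, v = 23, maximum W = 23

Corner points and W = -12u + v:
  (0, 23) → W = 23
  (861/65, 19/65) → W = -10313/65
  (0, 5/2) → W = 5/2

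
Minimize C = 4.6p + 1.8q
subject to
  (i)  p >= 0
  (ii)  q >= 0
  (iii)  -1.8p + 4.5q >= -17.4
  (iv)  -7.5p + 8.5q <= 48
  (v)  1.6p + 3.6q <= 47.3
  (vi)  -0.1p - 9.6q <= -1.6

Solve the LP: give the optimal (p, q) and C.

p = 0, q = 1/6, minimum C = 3/10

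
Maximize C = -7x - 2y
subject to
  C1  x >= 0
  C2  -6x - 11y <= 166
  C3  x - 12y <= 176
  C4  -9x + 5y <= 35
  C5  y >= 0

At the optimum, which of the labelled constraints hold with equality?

C1 and C5

Corner points and C = -7x - 2y:
  (0, 7) → C = -14
  (0, 0) → C = 0
  (176, 0) → C = -1232
The feasible region is unbounded (it extends along (12, 1), (5, 9)), but C strictly decreases along every unbounded feasible direction, so there is no improving ray and the maximum is attained at a vertex.

The maximum is at (0, 0). Substituting into each constraint, equality holds for C1 and C5; the remaining constraints have slack.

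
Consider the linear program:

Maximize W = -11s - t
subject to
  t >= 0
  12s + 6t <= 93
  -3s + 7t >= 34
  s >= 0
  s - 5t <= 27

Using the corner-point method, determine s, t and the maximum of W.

s = 0, t = 34/7, maximum W = -34/7

Feasible corners and W = -11s - t:
  (149/34, 229/34) → W = -934/17
  (0, 31/2) → W = -31/2
  (0, 34/7) → W = -34/7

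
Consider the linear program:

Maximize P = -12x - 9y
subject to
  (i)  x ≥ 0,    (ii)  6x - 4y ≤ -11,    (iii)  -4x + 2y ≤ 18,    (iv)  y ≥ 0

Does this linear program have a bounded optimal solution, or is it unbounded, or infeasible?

Feasible corners and P = -12x - 9y:
  (0, 11/4) → P = -99/4
  (0, 9) → P = -81
The feasible region has finitely many vertices and no improving ray; the maximum is -99/4 at (0, 11/4).

bounded optimum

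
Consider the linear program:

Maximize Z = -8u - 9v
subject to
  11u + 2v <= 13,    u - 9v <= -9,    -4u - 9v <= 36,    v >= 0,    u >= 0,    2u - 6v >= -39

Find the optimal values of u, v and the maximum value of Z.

u = 0, v = 1, maximum Z = -9

Vertices and Z = -8u - 9v:
  (99/101, 112/101) → Z = -1800/101
  (0, 13/2) → Z = -117/2
  (0, 1) → Z = -9

The binding constraints are u - 9v = -9 and u = 0.
Solving simultaneously gives u = 0, v = 1.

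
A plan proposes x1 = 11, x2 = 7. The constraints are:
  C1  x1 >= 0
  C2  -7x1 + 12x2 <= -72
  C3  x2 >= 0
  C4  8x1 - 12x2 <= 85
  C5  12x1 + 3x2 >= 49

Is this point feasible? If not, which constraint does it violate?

Constraint C2: -7x1 + 12x2 = 7, which is not ≤ -72. All other constraints are satisfied.

not feasible — violates C2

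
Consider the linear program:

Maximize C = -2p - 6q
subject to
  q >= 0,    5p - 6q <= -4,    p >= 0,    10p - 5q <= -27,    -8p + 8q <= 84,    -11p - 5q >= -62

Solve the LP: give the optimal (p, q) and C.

p = 0, q = 27/5, maximum C = -162/5

Vertices and C = -2p - 6q:
  (0, 27/5) → C = -162/5
  (0, 21/2) → C = -63
  (5/3, 131/15) → C = -836/15
  (19/32, 355/32) → C = -271/4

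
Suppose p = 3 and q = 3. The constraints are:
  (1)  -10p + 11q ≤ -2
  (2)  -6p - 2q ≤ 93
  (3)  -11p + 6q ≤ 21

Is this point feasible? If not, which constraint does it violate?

Constraint (1): -10p + 11q = 3, which is not ≤ -2. All other constraints are satisfied.

not feasible — violates (1)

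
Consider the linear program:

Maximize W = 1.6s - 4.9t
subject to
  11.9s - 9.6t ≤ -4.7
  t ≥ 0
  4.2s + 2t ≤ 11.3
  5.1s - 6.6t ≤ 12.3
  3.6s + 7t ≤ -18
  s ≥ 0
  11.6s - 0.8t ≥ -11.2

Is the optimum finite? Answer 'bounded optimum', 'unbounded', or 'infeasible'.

The boundaries 11.9s - 9.6t = -4.7 and 4.2s + 2t = 11.3 meet at (2477/1603, 2203/916), but that point violates 3.6s + 7t ≤ -18. Every candidate vertex is excluded by some other constraint, so the feasible region is empty.

infeasible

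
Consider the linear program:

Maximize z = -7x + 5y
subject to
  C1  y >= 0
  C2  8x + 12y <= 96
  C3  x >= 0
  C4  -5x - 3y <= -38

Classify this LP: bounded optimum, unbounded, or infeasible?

Feasible corners and z = -7x + 5y:
  (12, 0) → z = -84
  (38/5, 0) → z = -266/5
  (14/3, 44/9) → z = -74/9
The feasible region has finitely many vertices and no improving ray; the maximum is -74/9 at (14/3, 44/9).

bounded optimum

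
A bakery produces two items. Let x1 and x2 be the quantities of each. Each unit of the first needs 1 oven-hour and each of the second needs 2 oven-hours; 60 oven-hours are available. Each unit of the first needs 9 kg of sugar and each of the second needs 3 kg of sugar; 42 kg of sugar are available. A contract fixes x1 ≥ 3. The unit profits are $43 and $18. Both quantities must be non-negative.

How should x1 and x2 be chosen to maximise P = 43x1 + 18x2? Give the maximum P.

Feasible corners and P = 43x1 + 18x2:
  (14/3, 0) → P = 602/3
  (3, 0) → P = 129
  (3, 5) → P = 219

The binding constraints are 9x1 + 3x2 = 42 and x1 = 3.
Solving simultaneously gives x1 = 3, x2 = 5.

x1 = 3, x2 = 5, maximum P = 219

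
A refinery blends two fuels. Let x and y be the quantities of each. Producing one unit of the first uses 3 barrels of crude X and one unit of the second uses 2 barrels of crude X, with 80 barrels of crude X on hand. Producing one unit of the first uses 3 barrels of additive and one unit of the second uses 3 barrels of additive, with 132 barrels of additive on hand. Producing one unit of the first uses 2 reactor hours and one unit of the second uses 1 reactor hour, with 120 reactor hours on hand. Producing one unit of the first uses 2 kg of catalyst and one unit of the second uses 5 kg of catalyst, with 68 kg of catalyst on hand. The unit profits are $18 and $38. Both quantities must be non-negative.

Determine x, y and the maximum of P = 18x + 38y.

At the optimal vertex, 3x + 2y = 80 and 2x + 5y = 68.
Solving simultaneously gives x = 24, y = 4.

x = 24, y = 4, maximum P = 584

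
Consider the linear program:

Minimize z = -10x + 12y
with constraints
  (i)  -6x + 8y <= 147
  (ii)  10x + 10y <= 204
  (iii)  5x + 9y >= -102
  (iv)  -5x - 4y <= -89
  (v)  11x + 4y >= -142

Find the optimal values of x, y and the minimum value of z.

x = 357/5, y = -51, minimum z = -1326

The binding constraints are 10x + 10y = 204 and 5x + 9y = -102.
Solving simultaneously gives x = 357/5, y = -51.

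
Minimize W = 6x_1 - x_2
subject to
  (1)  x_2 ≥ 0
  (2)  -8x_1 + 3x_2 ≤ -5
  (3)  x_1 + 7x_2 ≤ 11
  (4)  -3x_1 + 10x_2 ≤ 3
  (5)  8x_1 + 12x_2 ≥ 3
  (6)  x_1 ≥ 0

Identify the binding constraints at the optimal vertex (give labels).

(1) and (2)

Feasible corners and W = 6x_1 - x_2:
  (5/8, 0) → W = 15/4
  (11, 0) → W = 66
  (59/71, 39/71) → W = 315/71
  (89/31, 36/31) → W = 498/31

The minimum is at (5/8, 0). Substituting into each constraint, equality holds for (1) and (2); the remaining constraints have slack.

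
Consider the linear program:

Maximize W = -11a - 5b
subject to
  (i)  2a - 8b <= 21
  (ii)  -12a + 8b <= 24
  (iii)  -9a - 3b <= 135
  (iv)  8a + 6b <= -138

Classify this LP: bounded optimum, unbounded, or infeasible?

infeasible

The boundaries 2a - 8b = 21 and -12a + 8b = 24 meet at (-9/2, -15/4), but that point violates 8a + 6b ≤ -138. Every candidate vertex is excluded by some other constraint, so the feasible region is empty.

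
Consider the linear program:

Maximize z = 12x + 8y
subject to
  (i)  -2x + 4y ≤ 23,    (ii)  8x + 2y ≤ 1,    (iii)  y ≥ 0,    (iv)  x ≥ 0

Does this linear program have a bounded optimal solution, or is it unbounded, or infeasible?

Feasible corners and z = 12x + 8y:
  (1/8, 0) → z = 3/2
  (0, 1/2) → z = 4
  (0, 0) → z = 0
The feasible region has finitely many vertices and no improving ray; the maximum is 4 at (0, 1/2).

bounded optimum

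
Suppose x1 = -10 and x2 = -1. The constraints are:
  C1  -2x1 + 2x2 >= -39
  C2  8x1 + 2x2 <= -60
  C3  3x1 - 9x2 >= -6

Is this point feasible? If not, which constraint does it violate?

not feasible — violates C3

Constraint C3: 3x1 - 9x2 = -21, which is not ≥ -6. All other constraints are satisfied.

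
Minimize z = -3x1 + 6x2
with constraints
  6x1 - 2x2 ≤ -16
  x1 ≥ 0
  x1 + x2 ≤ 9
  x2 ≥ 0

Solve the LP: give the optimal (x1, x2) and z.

x1 = 0, x2 = 8, minimum z = 48

At the optimal vertex, 6x1 - 2x2 = -16 and x1 = 0.
Solving simultaneously gives x1 = 0, x2 = 8.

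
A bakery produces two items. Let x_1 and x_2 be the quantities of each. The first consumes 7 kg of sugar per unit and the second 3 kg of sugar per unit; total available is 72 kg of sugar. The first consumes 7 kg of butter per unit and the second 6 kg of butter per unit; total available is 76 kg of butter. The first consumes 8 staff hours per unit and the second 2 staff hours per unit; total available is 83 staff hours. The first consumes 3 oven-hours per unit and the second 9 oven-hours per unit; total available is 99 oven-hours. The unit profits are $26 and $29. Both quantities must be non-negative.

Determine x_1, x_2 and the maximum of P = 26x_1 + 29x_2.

x_1 = 2, x_2 = 31/3, maximum P = 1055/3

Vertices and P = 26x_1 + 29x_2:
  (0, 0) → P = 0
  (0, 11) → P = 319
  (72/7, 0) → P = 1872/7
  (68/7, 4/3) → P = 6116/21
  (2, 31/3) → P = 1055/3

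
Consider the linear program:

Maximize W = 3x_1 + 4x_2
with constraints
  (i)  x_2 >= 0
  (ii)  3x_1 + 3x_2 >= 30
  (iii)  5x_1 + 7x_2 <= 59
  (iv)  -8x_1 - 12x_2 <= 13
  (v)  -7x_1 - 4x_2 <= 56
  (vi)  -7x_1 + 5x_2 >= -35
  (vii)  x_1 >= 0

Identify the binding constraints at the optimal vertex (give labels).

Feasible corners and W = 3x_1 + 4x_2:
  (11/2, 9/2) → W = 69/2
  (85/12, 35/12) → W = 395/12
  (270/37, 119/37) → W = 1286/37

The maximum is at (270/37, 119/37). Substituting into each constraint, equality holds for (iii) and (vi); the remaining constraints have slack.

(iii) and (vi)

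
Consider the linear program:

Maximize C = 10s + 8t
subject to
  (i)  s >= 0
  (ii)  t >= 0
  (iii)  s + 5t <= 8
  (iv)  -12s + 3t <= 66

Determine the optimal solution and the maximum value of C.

s = 8, t = 0, maximum C = 80

Extreme points and C = 10s + 8t:
  (0, 0) → C = 0
  (0, 8/5) → C = 64/5
  (8, 0) → C = 80

The optimum lies where t = 0 and s + 5t = 8.
Solving simultaneously gives s = 8, t = 0.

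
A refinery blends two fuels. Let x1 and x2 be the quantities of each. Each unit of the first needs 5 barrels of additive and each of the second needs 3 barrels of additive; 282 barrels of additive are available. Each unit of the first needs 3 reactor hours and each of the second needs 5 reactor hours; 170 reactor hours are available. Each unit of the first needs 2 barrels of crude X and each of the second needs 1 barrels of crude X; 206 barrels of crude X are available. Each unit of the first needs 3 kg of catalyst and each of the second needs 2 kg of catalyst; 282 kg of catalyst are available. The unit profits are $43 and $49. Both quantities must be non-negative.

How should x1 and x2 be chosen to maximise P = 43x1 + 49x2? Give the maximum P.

Feasible corners and P = 43x1 + 49x2:
  (0, 0) → P = 0
  (0, 34) → P = 1666
  (282/5, 0) → P = 12126/5
  (225/4, 1/4) → P = 2431

The optimum lies where 5x1 + 3x2 = 282 and 3x1 + 5x2 = 170.
Solving simultaneously gives x1 = 225/4, x2 = 1/4.

x1 = 225/4, x2 = 1/4, maximum P = 2431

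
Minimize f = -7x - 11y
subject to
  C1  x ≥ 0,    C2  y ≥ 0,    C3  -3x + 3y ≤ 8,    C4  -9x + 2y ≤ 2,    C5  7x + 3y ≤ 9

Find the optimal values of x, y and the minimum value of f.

x = 12/41, y = 95/41, minimum f = -1129/41

Vertices and f = -7x - 11y:
  (0, 0) → f = 0
  (0, 1) → f = -11
  (9/7, 0) → f = -9
  (12/41, 95/41) → f = -1129/41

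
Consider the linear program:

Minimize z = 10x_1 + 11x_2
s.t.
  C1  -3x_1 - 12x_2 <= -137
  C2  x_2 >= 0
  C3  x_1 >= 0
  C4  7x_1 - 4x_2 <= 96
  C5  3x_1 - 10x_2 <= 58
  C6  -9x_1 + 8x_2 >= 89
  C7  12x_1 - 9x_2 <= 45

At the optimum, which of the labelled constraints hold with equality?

Extreme points and z = 10x_1 + 11x_2:
  (0, 137/12) → z = 1507/12
  (7/33, 125/11) → z = 4195/33
  (281/5, 1487/20) → z = 27597/20
The feasible region is unbounded (it extends along (0, 1), (4, 7)), but z strictly increases along every unbounded feasible direction, so there is no improving ray and the minimum is attained at a vertex.

The minimum is at (0, 137/12). Substituting into each constraint, equality holds for C1 and C3; the remaining constraints have slack.

C1 and C3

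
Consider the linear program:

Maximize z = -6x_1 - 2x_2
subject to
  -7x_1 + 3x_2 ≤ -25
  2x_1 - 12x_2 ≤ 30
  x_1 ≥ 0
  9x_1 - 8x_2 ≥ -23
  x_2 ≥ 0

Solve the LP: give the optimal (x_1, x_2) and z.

Vertices and z = -6x_1 - 2x_2:
  (269/29, 386/29) → z = -2386/29
  (25/7, 0) → z = -150/7
  (15, 0) → z = -90
The feasible region is unbounded (it extends along (8, 9), (6, 1)), but z strictly decreases along every unbounded feasible direction, so there is no improving ray and the maximum is attained at a vertex.

The binding constraints are -7x_1 + 3x_2 = -25 and x_2 = 0.
Solving simultaneously gives x_1 = 25/7, x_2 = 0.

x_1 = 25/7, x_2 = 0, maximum z = -150/7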